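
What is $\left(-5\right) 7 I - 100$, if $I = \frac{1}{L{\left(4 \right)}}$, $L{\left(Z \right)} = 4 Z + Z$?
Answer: $- \frac{407}{4} \approx -101.75$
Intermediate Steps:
$L{\left(Z \right)} = 5 Z$
$I = \frac{1}{20}$ ($I = \frac{1}{5 \cdot 4} = \frac{1}{20} \approx 0.05$)
$\left(-5\right) 7 I - 100 = \left(-5\right) 7 \cdot \frac{1}{20} - 100 = \left(-35\right) \frac{1}{20} - 100 = - \frac{7}{4} - 100 = - \frac{407}{4}$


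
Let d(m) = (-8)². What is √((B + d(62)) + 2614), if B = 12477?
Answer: √15155 ≈ 123.11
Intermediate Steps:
d(m) = 64
√((B + d(62)) + 2614) = √((12477 + 64) + 2614) = √(12541 + 2614) = √15155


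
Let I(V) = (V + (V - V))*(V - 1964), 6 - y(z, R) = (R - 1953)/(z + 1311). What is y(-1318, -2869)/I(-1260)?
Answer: -239/1421784 ≈ -0.00016810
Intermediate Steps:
y(z, R) = 6 - (-1953 + R)/(1311 + z) (y(z, R) = 6 - (R - 1953)/(z + 1311) = 6 - (-1953 + R)/(1311 + z))
I(V) = V*(-1964 + V) (I(V) = (V + 0)*(-1964 + V) = V*(-1964 + V))
y(-1318, -2869)/I(-1260) = ((9819 - 1*(-2869) + 6*(-1318))/(1311 - 1318))/((-1260*(-1964 - 1260))) = ((9819 + 2869 - 7908)/(-7))/((-1260*(-3224))) = -⅐*4780/4062240 = -4780/7*1/4062240 = -239/1421784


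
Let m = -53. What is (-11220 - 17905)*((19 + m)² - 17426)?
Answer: 473863750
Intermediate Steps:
(-11220 - 17905)*((19 + m)² - 17426) = (-11220 - 17905)*((19 - 53)² - 17426) = -29125*((-34)² - 17426) = -29125*(1156 - 17426) = -29125*(-16270) = 473863750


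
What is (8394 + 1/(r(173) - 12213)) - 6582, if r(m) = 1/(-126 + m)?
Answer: 1040106073/574010 ≈ 1812.0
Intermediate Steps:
(8394 + 1/(r(173) - 12213)) - 6582 = (8394 + 1/(1/(-126 + 173) - 12213)) - 6582 = (8394 + 1/(1/47 - 12213)) - 6582 = (8394 + 1/(-574010/47)) - 6582 = (8394 - 47/574010) - 6582 = 4818239893/574010 - 6582 = 1040106073/574010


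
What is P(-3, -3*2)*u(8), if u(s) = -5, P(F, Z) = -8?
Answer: 40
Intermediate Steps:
P(-3, -3*2)*u(8) = -8*(-5) = 40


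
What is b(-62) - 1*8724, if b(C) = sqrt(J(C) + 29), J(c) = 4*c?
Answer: -8724 + I*sqrt(219) ≈ -8724.0 + 14.799*I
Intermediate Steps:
b(C) = sqrt(29 + 4*C) (b(C) = sqrt(4*C + 29) = sqrt(29 + 4*C))
b(-62) - 1*8724 = sqrt(29 + 4*(-62)) - 1*8724 = sqrt(29 - 248) - 8724 = sqrt(-219) - 8724 = I*sqrt(219) - 8724 = -8724 + I*sqrt(219)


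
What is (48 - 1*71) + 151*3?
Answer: 430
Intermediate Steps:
(48 - 1*71) + 151*3 = (48 - 71) + 453 = -23 + 453 = 430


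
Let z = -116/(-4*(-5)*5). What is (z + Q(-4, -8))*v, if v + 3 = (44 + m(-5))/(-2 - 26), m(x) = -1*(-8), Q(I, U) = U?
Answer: 7786/175 ≈ 44.491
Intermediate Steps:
m(x) = 8
v = -34/7 (v = -3 + (44 + 8)/(-2 - 26) = -3 + 52/(-28) = -3 + 52*(-1/28) = -3 - 13/7 = -34/7 ≈ -4.8571)
z = -29/25 (z = -116/(20*5) = -116/100 = -116*1/100 = -29/25 ≈ -1.1600)
(z + Q(-4, -8))*v = (-29/25 - 8)*(-34/7) = -229/25*(-34/7) = 7786/175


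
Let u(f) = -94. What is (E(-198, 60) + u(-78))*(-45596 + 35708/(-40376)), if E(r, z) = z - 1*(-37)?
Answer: -1380764853/10094 ≈ -1.3679e+5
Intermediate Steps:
E(r, z) = 37 + z (E(r, z) = z + 37 = 37 + z)
(E(-198, 60) + u(-78))*(-45596 + 35708/(-40376)) = ((37 + 60) - 94)*(-45596 + 35708/(-40376)) = (97 - 94)*(-45596 + 35708*(-1/40376)) = 3*(-45596 - 8927/10094) = 3*(-460254951/10094) = -1380764853/10094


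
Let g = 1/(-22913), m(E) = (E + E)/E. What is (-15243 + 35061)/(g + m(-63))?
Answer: 151363278/15275 ≈ 9909.2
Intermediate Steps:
m(E) = 2 (m(E) = (2*E)/E = 2)
g = -1/22913 ≈ -4.3643e-5
(-15243 + 35061)/(g + m(-63)) = (-15243 + 35061)/(-1/22913 + 2) = 19818/(45825/22913) = 19818*(22913/45825) = 151363278/15275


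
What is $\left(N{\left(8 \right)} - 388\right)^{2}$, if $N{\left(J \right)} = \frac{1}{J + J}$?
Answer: $\frac{38526849}{256} \approx 1.505 \cdot 10^{5}$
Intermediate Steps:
$N{\left(J \right)} = \frac{1}{2 J}$
$\left(N{\left(8 \right)} - 388\right)^{2} = \left(\frac{1}{2 \cdot 8} - 388\right)^{2} = \left(\frac{1}{2} \cdot \frac{1}{8} - 388\right)^{2} = \left(\frac{1}{16} - 388\right)^{2} = \left(- \frac{6207}{16}\right)^{2} = \frac{38526849}{256}$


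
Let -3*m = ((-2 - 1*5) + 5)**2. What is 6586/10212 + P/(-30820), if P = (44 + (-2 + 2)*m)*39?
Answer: 27241/46230 ≈ 0.58925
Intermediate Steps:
m = -4/3 (m = -((-2 - 1*5) + 5)**2/3 = -((-2 - 5) + 5)**2/3 = -(-7 + 5)**2/3 = -1/3*(-2)**2 = -1/3*4 = -4/3 ≈ -1.3333)
P = 1716 (P = (44 + (-2 + 2)*(-4/3))*39 = (44 + 0*(-4/3))*39 = (44 + 0)*39 = 44*39 = 1716)
6586/10212 + P/(-30820) = 6586/10212 + 1716/(-30820) = 6586*(1/10212) + 1716*(-1/30820) = 89/138 - 429/7705 = 27241/46230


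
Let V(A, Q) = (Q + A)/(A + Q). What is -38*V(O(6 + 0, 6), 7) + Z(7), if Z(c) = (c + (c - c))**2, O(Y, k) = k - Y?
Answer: 11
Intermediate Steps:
V(A, Q) = 1 (V(A, Q) = (A + Q)/(A + Q) = 1)
Z(c) = c**2 (Z(c) = (c + 0)**2 = c**2)
-38*V(O(6 + 0, 6), 7) + Z(7) = -38*1 + 7**2 = -38 + 49 = 11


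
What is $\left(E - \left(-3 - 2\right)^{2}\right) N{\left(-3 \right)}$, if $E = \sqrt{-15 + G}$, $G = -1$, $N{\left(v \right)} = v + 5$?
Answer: $-50 + 8 i \approx -50.0 + 8.0 i$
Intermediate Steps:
$N{\left(v \right)} = 5 + v$
$E = 4 i$ ($E = \sqrt{-15 - 1} = \sqrt{-16} = 4 i \approx 4.0 i$)
$\left(E - \left(-3 - 2\right)^{2}\right) N{\left(-3 \right)} = \left(4 i - \left(-3 - 2\right)^{2}\right) \left(5 - 3\right) = \left(4 i - \left(-5\right)^{2}\right) 2 = \left(4 i - 25\right) 2 = \left(-25 + 4 i\right) 2 = -50 + 8 i$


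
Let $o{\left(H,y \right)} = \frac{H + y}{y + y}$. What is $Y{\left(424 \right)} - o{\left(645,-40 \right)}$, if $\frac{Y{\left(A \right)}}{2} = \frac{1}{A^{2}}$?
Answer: $\frac{679779}{89888} \approx 7.5625$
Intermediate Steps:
$o{\left(H,y \right)} = \frac{H + y}{2 y}$
$Y{\left(A \right)} = \frac{2}{A^{2}}$
$Y{\left(424 \right)} - o{\left(645,-40 \right)} = \frac{2}{179776} - \frac{645 - 40}{2 \left(-40\right)} = 2 \cdot \frac{1}{179776} - \frac{1}{2} \left(- \frac{1}{40}\right) 605 = \frac{1}{89888} - - \frac{121}{16} = \frac{1}{89888} + \frac{121}{16} = \frac{679779}{89888}$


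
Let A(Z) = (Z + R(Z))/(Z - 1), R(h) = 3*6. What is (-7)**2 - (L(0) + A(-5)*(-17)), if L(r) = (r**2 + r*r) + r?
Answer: 73/6 ≈ 12.167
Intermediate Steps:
R(h) = 18
L(r) = r + 2*r**2 (L(r) = (r**2 + r**2) + r = 2*r**2 + r = r + 2*r**2)
A(Z) = (18 + Z)/(-1 + Z) (A(Z) = (Z + 18)/(Z - 1) = (18 + Z)/(-1 + Z))
(-7)**2 - (L(0) + A(-5)*(-17)) = (-7)**2 - (0*(1 + 2*0) + ((18 - 5)/(-1 - 5))*(-17)) = 49 - (0*(1 + 0) + (13/(-6))*(-17)) = 49 - (0*1 - 1/6*13*(-17)) = 49 - (0 - 13/6*(-17)) = 49 - (0 + 221/6) = 49 - 1*221/6 = 49 - 221/6 = 73/6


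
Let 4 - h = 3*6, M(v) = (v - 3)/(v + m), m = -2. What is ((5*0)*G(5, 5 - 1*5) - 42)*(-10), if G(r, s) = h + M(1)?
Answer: 420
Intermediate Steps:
M(v) = (-3 + v)/(-2 + v) (M(v) = (v - 3)/(v - 2) = (-3 + v)/(-2 + v))
h = -14 (h = 4 - 3*6 = 4 - 1*18 = 4 - 18 = -14)
G(r, s) = -12 (G(r, s) = -14 + (-3 + 1)/(-2 + 1) = -14 - 2/(-1) = -14 - 1*(-2) = -14 + 2 = -12)
((5*0)*G(5, 5 - 1*5) - 42)*(-10) = ((5*0)*(-12) - 42)*(-10) = (0*(-12) - 42)*(-10) = (0 - 42)*(-10) = -42*(-10) = 420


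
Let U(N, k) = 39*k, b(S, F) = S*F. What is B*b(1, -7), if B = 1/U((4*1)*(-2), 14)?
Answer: -1/78 ≈ -0.012821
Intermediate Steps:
b(S, F) = F*S
B = 1/546 (B = 1/(39*14) = 1/546 ≈ 0.0018315)
B*b(1, -7) = (-7*1)/546 = (1/546)*(-7) = -1/78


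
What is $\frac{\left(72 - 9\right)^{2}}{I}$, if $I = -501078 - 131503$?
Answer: $- \frac{3969}{632581} \approx -0.0062743$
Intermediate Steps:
$I = -632581$
$\frac{\left(72 - 9\right)^{2}}{I} = \frac{\left(72 - 9\right)^{2}}{-632581} = \left(72 - 9\right)^{2} \left(- \frac{1}{632581}\right) = 63^{2} \left(- \frac{1}{632581}\right) = 3969 \left(- \frac{1}{632581}\right) = - \frac{3969}{632581}$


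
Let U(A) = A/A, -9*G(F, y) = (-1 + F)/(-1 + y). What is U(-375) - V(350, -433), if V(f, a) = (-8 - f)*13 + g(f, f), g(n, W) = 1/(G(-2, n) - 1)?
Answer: 4870177/1046 ≈ 4656.0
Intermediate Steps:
G(F, y) = -(-1 + F)/(9*(-1 + y))
U(A) = 1
g(n, W) = 1/(-1 + 1/(3*(-1 + n))) (g(n, W) = 1/((1 - 1*(-2))/(9*(-1 + n)) - 1) = 1/((1 + 2)/(9*(-1 + n)) - 1) = 1/((⅑)*3/(-1 + n) - 1) = 1/(1/(3*(-1 + n)) - 1) = 1/(-1 + 1/(3*(-1 + n))))
V(f, a) = -104 - 13*f + 3*(1 - f)/(-4 + 3*f) (V(f, a) = (-8 - f)*13 + 3*(1 - f)/(-4 + 3*f) = (-104 - 13*f) + 3*(1 - f)/(-4 + 3*f) = -104 - 13*f + 3*(1 - f)/(-4 + 3*f))
U(-375) - V(350, -433) = 1 - (419 - 263*350 - 39*350²)/(-4 + 3*350) = 1 - (419 - 92050 - 39*122500)/(-4 + 1050) = 1 - (419 - 92050 - 4777500)/1046 = 1 - (-4869131)/1046 = 1 - 1*(-4869131/1046) = 1 + 4869131/1046 = 4870177/1046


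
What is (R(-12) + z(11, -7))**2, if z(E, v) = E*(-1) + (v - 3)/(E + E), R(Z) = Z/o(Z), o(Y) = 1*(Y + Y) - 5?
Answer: 12404484/101761 ≈ 121.90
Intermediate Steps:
o(Y) = -5 + 2*Y (o(Y) = 1*(2*Y) - 5 = 2*Y - 5 = -5 + 2*Y)
R(Z) = Z/(-5 + 2*Z)
z(E, v) = -E + (-3 + v)/(2*E) (z(E, v) = -E + (-3 + v)/((2*E)) = -E + (-3 + v)*(1/(2*E)) = -E + (-3 + v)/(2*E))
(R(-12) + z(11, -7))**2 = (-12/(-5 + 2*(-12)) + (1/2)*(-3 - 7 - 2*11**2)/11)**2 = (-12/(-5 - 24) + (1/2)*(1/11)*(-3 - 7 - 2*121))**2 = (-12/(-29) + (1/2)*(1/11)*(-3 - 7 - 242))**2 = (-12*(-1/29) + (1/2)*(1/11)*(-252))**2 = (12/29 - 126/11)**2 = (-3522/319)**2 = 12404484/101761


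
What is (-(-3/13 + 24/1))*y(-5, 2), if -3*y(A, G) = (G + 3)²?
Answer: 2575/13 ≈ 198.08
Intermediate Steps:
y(A, G) = -(3 + G)²/3 (y(A, G) = -(G + 3)²/3 = -(3 + G)²/3)
(-(-3/13 + 24/1))*y(-5, 2) = (-(-3/13 + 24/1))*(-(3 + 2)²/3) = (-(-3*1/13 + 24*1))*(-⅓*5²) = (-(-3/13 + 24))*(-⅓*25) = -1*309/13*(-25/3) = -309/13*(-25/3) = 2575/13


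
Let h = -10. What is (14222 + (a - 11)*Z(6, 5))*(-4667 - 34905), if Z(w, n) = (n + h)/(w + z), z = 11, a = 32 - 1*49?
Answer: -9573020808/17 ≈ -5.6312e+8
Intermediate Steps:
a = -17 (a = 32 - 49 = -17)
Z(w, n) = (-10 + n)/(11 + w) (Z(w, n) = (n - 10)/(w + 11) = (-10 + n)/(11 + w))
(14222 + (a - 11)*Z(6, 5))*(-4667 - 34905) = (14222 + (-17 - 11)*((-10 + 5)/(11 + 6)))*(-4667 - 34905) = (14222 - 28*(-5)/17)*(-39572) = (14222 - 28*(-5/17))*(-39572) = (14222 + 140/17)*(-39572) = (241914/17)*(-39572) = -9573020808/17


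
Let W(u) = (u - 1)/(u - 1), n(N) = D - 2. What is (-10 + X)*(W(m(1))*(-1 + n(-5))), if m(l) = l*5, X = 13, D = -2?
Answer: -15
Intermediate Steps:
m(l) = 5*l
n(N) = -4 (n(N) = -2 - 2 = -4)
W(u) = 1 (W(u) = (-1 + u)/(-1 + u) = 1)
(-10 + X)*(W(m(1))*(-1 + n(-5))) = (-10 + 13)*(1*(-1 - 4)) = 3*(1*(-5)) = 3*(-5) = -15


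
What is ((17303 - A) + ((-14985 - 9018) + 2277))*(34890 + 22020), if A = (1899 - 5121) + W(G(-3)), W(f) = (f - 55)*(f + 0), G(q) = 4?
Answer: -56739270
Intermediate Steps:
W(f) = f*(-55 + f) (W(f) = (-55 + f)*f = f*(-55 + f))
A = -3426 (A = (1899 - 5121) + 4*(-55 + 4) = -3222 + 4*(-51) = -3222 - 204 = -3426)
((17303 - A) + ((-14985 - 9018) + 2277))*(34890 + 22020) = ((17303 - 1*(-3426)) + ((-14985 - 9018) + 2277))*(34890 + 22020) = ((17303 + 3426) + (-24003 + 2277))*56910 = (20729 - 21726)*56910 = -997*56910 = -56739270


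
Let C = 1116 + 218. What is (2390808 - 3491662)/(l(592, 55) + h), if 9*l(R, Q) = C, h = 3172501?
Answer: -9907686/28553843 ≈ -0.34698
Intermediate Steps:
C = 1334
l(R, Q) = 1334/9 (l(R, Q) = (1/9)*1334 = 1334/9)
(2390808 - 3491662)/(l(592, 55) + h) = (2390808 - 3491662)/(1334/9 + 3172501) = -1100854/28553843/9 = -1100854*9/28553843 = -9907686/28553843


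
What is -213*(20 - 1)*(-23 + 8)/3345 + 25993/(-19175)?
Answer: 71804786/4276025 ≈ 16.792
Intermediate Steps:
-213*(20 - 1)*(-23 + 8)/3345 + 25993/(-19175) = -4047*(-15)*(1/3345) + 25993*(-1/19175) = -213*(-285)*(1/3345) - 25993/19175 = 60705*(1/3345) - 25993/19175 = 4047/223 - 25993/19175 = 71804786/4276025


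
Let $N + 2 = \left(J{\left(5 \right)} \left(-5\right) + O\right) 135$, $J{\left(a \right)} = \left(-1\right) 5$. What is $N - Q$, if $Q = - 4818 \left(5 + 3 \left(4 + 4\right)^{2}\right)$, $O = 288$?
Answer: $991399$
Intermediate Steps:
$J{\left(a \right)} = -5$
$N = 42253$ ($N = -2 + \left(\left(-5\right) \left(-5\right) + 288\right) 135 = -2 + \left(25 + 288\right) 135 = -2 + 313 \cdot 135 = -2 + 42255 = 42253$)
$Q = -949146$ ($Q = - 4818 \left(5 + 3 \cdot 8^{2}\right) = - 4818 \left(5 + 3 \cdot 64\right) = - 4818 \left(5 + 192\right) = \left(-4818\right) 197 = -949146$)
$N - Q = 42253 - -949146 = 42253 + 949146 = 991399$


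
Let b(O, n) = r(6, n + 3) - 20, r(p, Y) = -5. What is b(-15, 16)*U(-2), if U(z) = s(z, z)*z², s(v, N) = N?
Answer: 200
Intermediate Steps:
b(O, n) = -25 (b(O, n) = -5 - 20 = -25)
U(z) = z³ (U(z) = z*z² = z³)
b(-15, 16)*U(-2) = -25*(-2)³ = -25*(-8) = 200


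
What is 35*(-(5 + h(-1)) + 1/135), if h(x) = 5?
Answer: -9443/27 ≈ -349.74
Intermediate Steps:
35*(-(5 + h(-1)) + 1/135) = 35*(-(5 + 5) + 1/135) = 35*(-1*10 + 1/135) = 35*(-10 + 1/135) = 35*(-1349/135) = -9443/27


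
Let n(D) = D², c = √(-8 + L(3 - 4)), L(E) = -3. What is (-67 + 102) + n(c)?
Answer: 24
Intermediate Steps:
c = I*√11 (c = √(-8 - 3) = √(-11) = I*√11 ≈ 3.3166*I)
(-67 + 102) + n(c) = (-67 + 102) + (I*√11)² = 35 - 11 = 24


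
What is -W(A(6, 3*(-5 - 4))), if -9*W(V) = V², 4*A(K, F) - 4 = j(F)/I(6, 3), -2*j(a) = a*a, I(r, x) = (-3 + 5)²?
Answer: 485809/9216 ≈ 52.714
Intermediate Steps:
I(r, x) = 4 (I(r, x) = 2² = 4)
j(a) = -a²/2 (j(a) = -a*a/2 = -a²/2)
A(K, F) = 1 - F²/32 (A(K, F) = 1 + (-F²/2/4)/4 = 1 + (-F²/2*(¼))/4 = 1 + (-F²/8)/4 = 1 - F²/32)
W(V) = -V²/9
-W(A(6, 3*(-5 - 4))) = -(-1)*(1 - 9*(-5 - 4)²/32)²/9 = -(-1)*(1 - (3*(-9))²/32)²/9 = -(-1)*(1 - 1/32*(-27)²)²/9 = -(-1)*(1 - 1/32*729)²/9 = -(-1)*(1 - 729/32)²/9 = -(-1)*(-697/32)²/9 = -(-1)*485809/(9*1024) = -1*(-485809/9216) = 485809/9216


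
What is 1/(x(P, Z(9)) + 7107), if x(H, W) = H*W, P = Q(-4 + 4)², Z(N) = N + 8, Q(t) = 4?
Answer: 1/7379 ≈ 0.00013552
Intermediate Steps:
Z(N) = 8 + N
P = 16 (P = 4² = 16)
1/(x(P, Z(9)) + 7107) = 1/(16*(8 + 9) + 7107) = 1/(16*17 + 7107) = 1/(272 + 7107) = 1/7379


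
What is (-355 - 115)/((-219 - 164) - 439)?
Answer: 235/411 ≈ 0.57178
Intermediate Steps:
(-355 - 115)/((-219 - 164) - 439) = -470/(-383 - 439) = -470/(-822) = -470*(-1/822) = 235/411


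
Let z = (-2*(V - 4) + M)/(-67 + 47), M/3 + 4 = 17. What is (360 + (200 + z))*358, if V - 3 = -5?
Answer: 1995671/10 ≈ 1.9957e+5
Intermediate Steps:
V = -2 (V = 3 - 5 = -2)
M = 39 (M = -12 + 3*17 = -12 + 51 = 39)
z = -51/20 (z = (-2*(-2 - 4) + 39)/(-67 + 47) = (-2*(-6) + 39)/(-20) = (12 + 39)*(-1/20) = 51*(-1/20) = -51/20 ≈ -2.5500)
(360 + (200 + z))*358 = (360 + (200 - 51/20))*358 = (360 + 3949/20)*358 = (11149/20)*358 = 1995671/10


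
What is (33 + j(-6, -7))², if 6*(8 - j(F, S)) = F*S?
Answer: 1156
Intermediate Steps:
j(F, S) = 8 - F*S/6
(33 + j(-6, -7))² = (33 + (8 - ⅙*(-6)*(-7)))² = (33 + (8 - 7))² = (33 + 1)² = 34² = 1156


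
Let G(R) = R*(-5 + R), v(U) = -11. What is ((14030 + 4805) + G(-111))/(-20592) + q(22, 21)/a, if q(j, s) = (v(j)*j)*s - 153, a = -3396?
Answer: 9047/5827536 ≈ 0.0015525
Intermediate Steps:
q(j, s) = -153 - 11*j*s (q(j, s) = (-11*j)*s - 153 = -11*j*s - 153 = -153 - 11*j*s)
((14030 + 4805) + G(-111))/(-20592) + q(22, 21)/a = ((14030 + 4805) - 111*(-5 - 111))/(-20592) + (-153 - 11*22*21)/(-3396) = (18835 - 111*(-116))*(-1/20592) + (-153 - 5082)*(-1/3396) = (18835 + 12876)*(-1/20592) - 5235*(-1/3396) = 31711*(-1/20592) + 1745/1132 = -31711/20592 + 1745/1132 = 9047/5827536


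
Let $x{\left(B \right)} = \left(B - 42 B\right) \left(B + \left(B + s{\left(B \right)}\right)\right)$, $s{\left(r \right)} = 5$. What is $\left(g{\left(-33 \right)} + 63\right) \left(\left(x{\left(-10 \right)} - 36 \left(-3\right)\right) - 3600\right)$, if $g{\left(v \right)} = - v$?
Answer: $-925632$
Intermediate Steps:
$x{\left(B \right)} = - 41 B \left(5 + 2 B\right)$ ($x{\left(B \right)} = \left(B - 42 B\right) \left(B + \left(B + 5\right)\right) = - 41 B \left(B + \left(5 + B\right)\right) = - 41 B \left(5 + 2 B\right)$)
$\left(g{\left(-33 \right)} + 63\right) \left(\left(x{\left(-10 \right)} - 36 \left(-3\right)\right) - 3600\right) = \left(\left(-1\right) \left(-33\right) + 63\right) \left(\left(\left(-41\right) \left(-10\right) \left(5 + 2 \left(-10\right)\right) - 36 \left(-3\right)\right) - 3600\right) = \left(33 + 63\right) \left(\left(\left(-41\right) \left(-10\right) \left(5 - 20\right) - -108\right) - 3600\right) = 96 \left(\left(\left(-41\right) \left(-10\right) \left(-15\right) + 108\right) - 3600\right) = 96 \left(\left(-6150 + 108\right) - 3600\right) = 96 \left(-6042 - 3600\right) = 96 \left(-9642\right) = -925632$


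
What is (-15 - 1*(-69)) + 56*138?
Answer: 7782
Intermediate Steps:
(-15 - 1*(-69)) + 56*138 = (-15 + 69) + 7728 = 54 + 7728 = 7782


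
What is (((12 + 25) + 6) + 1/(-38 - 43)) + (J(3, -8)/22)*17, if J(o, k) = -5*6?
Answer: 17647/891 ≈ 19.806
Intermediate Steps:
J(o, k) = -30
(((12 + 25) + 6) + 1/(-38 - 43)) + (J(3, -8)/22)*17 = (((12 + 25) + 6) + 1/(-38 - 43)) - 30/22*17 = ((37 + 6) + 1/(-81)) - 30*1/22*17 = (43 - 1/81) - 15/11*17 = 3482/81 - 255/11 = 17647/891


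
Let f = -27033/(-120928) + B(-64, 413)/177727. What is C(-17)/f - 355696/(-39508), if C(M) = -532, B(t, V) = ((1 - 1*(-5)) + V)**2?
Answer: -110616873471392508/257145073634323 ≈ -430.17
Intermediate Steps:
B(t, V) = (6 + V)**2 (B(t, V) = ((1 + 5) + V)**2 = (6 + V)**2)
f = 26034734599/21492170656 (f = -27033/(-120928) + (6 + 413)**2/177727 = -27033*(-1/120928) + 419**2*(1/177727) = 27033/120928 + 175561*(1/177727) = 27033/120928 + 175561/177727 = 26034734599/21492170656 ≈ 1.2114)
C(-17)/f - 355696/(-39508) = -532/26034734599/21492170656 - 355696/(-39508) = -532*21492170656/26034734599 - 355696*(-1/39508) = -11433834788992/26034734599 + 88924/9877 = -110616873471392508/257145073634323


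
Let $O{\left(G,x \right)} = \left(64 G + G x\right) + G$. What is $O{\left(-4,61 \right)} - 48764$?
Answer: $-49268$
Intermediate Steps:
$O{\left(G,x \right)} = 65 G + G x$
$O{\left(-4,61 \right)} - 48764 = - 4 \left(65 + 61\right) - 48764 = \left(-4\right) 126 - 48764 = -504 - 48764 = -49268$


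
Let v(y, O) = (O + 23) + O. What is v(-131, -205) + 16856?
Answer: 16469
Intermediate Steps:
v(y, O) = 23 + 2*O (v(y, O) = (23 + O) + O = 23 + 2*O)
v(-131, -205) + 16856 = (23 + 2*(-205)) + 16856 = (23 - 410) + 16856 = -387 + 16856 = 16469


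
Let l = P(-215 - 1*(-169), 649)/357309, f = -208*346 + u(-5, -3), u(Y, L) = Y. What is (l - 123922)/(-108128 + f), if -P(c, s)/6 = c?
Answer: 14759481874/21450569403 ≈ 0.68807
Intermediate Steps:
P(c, s) = -6*c
f = -71973 (f = -208*346 - 5 = -71968 - 5 = -71973)
l = 92/119103 (l = -6*(-215 - 1*(-169))/357309 = -6*(-215 + 169)*(1/357309) = -6*(-46)*(1/357309) = 276*(1/357309) = 92/119103 ≈ 0.00077244)
(l - 123922)/(-108128 + f) = (92/119103 - 123922)/(-108128 - 71973) = -14759481874/119103/(-180101) = -14759481874/119103*(-1/180101) = 14759481874/21450569403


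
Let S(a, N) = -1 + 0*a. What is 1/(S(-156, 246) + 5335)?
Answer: 1/5334 ≈ 0.00018748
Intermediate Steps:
S(a, N) = -1 (S(a, N) = -1 + 0 = -1)
1/(S(-156, 246) + 5335) = 1/(-1 + 5335) = 1/5334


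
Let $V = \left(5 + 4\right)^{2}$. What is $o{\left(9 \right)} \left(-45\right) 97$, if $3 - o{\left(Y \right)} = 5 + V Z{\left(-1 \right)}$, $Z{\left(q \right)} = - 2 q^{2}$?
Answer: $-698400$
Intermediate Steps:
$V = 81$ ($V = 9^{2} = 81$)
$o{\left(Y \right)} = 160$ ($o{\left(Y \right)} = 3 - \left(5 + 81 \left(- 2 \left(-1\right)^{2}\right)\right) = 3 - \left(5 + 81 \left(\left(-2\right) 1\right)\right) = 3 - \left(5 + 81 \left(-2\right)\right) = 3 - \left(5 - 162\right) = 3 - -157 = 3 + 157 = 160$)
$o{\left(9 \right)} \left(-45\right) 97 = 160 \left(-45\right) 97 = \left(-7200\right) 97 = -698400$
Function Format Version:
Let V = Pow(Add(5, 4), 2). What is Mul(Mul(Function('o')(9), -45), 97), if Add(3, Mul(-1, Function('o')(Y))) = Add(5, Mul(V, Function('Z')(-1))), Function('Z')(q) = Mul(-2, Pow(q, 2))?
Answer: -698400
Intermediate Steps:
V = 81 (V = Pow(9, 2) = 81)
Function('o')(Y) = 160 (Function('o')(Y) = Add(3, Mul(-1, Add(5, Mul(81, Mul(-2, Pow(-1, 2)))))) = Add(3, Mul(-1, Add(5, Mul(81, Mul(-2, 1))))) = Add(3, Mul(-1, Add(5, Mul(81, -2)))) = Add(3, Mul(-1, Add(5, -162))) = Add(3, Mul(-1, -157)) = Add(3, 157) = 160)
Mul(Mul(Function('o')(9), -45), 97) = Mul(Mul(160, -45), 97) = Mul(-7200, 97) = -698400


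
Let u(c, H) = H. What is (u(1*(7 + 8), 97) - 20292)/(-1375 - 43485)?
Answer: 4039/8972 ≈ 0.45018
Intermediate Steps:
(u(1*(7 + 8), 97) - 20292)/(-1375 - 43485) = (97 - 20292)/(-1375 - 43485) = -20195/(-44860) = -20195*(-1/44860) = 4039/8972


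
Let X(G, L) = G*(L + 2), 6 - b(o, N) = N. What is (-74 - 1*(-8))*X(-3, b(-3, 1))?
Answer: 1386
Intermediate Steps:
b(o, N) = 6 - N
X(G, L) = G*(2 + L)
(-74 - 1*(-8))*X(-3, b(-3, 1)) = (-74 - 1*(-8))*(-3*(2 + (6 - 1*1))) = (-74 + 8)*(-3*(2 + (6 - 1))) = -(-198)*(2 + 5) = -(-198)*7 = -66*(-21) = 1386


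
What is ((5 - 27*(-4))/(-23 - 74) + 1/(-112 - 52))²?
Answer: 347039641/253064464 ≈ 1.3713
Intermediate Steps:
((5 - 27*(-4))/(-23 - 74) + 1/(-112 - 52))² = ((5 + 108)/(-97) + 1/(-164))² = (113*(-1/97) - 1/164)² = (-113/97 - 1/164)² = (-18629/15908)² = 347039641/253064464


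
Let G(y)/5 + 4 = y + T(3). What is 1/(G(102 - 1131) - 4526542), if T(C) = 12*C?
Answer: -1/4531527 ≈ -2.2068e-7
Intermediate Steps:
G(y) = 160 + 5*y (G(y) = -20 + 5*(y + 12*3) = -20 + 5*(y + 36) = -20 + 5*(36 + y) = -20 + (180 + 5*y) = 160 + 5*y)
1/(G(102 - 1131) - 4526542) = 1/((160 + 5*(102 - 1131)) - 4526542) = 1/((160 + 5*(-1029)) - 4526542) = 1/((160 - 5145) - 4526542) = 1/(-4985 - 4526542) = 1/(-4531527) = -1/4531527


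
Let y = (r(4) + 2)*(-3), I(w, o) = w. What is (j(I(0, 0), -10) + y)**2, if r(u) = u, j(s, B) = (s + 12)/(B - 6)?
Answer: 5625/16 ≈ 351.56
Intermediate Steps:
j(s, B) = (12 + s)/(-6 + B)
y = -18 (y = (4 + 2)*(-3) = 6*(-3) = -18)
(j(I(0, 0), -10) + y)**2 = ((12 + 0)/(-6 - 10) - 18)**2 = (12/(-16) - 18)**2 = (-1/16*12 - 18)**2 = (-3/4 - 18)**2 = (-75/4)**2 = 5625/16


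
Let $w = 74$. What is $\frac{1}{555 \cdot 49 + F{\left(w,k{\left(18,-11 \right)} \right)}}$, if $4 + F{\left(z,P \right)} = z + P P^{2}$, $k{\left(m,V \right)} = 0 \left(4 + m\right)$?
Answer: $\frac{1}{27265} \approx 3.6677 \cdot 10^{-5}$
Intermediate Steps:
$k{\left(m,V \right)} = 0$
$F{\left(z,P \right)} = -4 + z + P^{3}$ ($F{\left(z,P \right)} = -4 + \left(z + P P^{2}\right) = -4 + \left(z + P^{3}\right) = -4 + z + P^{3}$)
$\frac{1}{555 \cdot 49 + F{\left(w,k{\left(18,-11 \right)} \right)}} = \frac{1}{555 \cdot 49 + \left(-4 + 74 + 0^{3}\right)} = \frac{1}{27195 + \left(-4 + 74 + 0\right)} = \frac{1}{27195 + 70} = \frac{1}{27265}$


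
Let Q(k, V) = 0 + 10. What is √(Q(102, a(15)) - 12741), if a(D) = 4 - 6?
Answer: I*√12731 ≈ 112.83*I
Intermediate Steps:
a(D) = -2
Q(k, V) = 10
√(Q(102, a(15)) - 12741) = √(10 - 12741) = √(-12731) = I*√12731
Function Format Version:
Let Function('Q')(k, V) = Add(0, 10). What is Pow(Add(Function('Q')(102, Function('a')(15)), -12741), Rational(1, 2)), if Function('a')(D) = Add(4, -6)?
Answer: Mul(I, Pow(12731, Rational(1, 2))) ≈ Mul(112.83, I)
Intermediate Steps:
Function('a')(D) = -2
Function('Q')(k, V) = 10
Pow(Add(Function('Q')(102, Function('a')(15)), -12741), Rational(1, 2)) = Pow(Add(10, -12741), Rational(1, 2)) = Pow(-12731, Rational(1, 2)) = Mul(I, Pow(12731, Rational(1, 2)))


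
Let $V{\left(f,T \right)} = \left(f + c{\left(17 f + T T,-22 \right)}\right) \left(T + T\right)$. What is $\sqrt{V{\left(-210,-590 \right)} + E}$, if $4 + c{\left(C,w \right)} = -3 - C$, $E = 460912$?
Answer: $2 \sqrt{101815593} \approx 20181.0$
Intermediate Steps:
$c{\left(C,w \right)} = -7 - C$ ($c{\left(C,w \right)} = -4 - \left(3 + C\right) = -7 - C$)
$V{\left(f,T \right)} = 2 T \left(-7 - T^{2} - 16 f\right)$ ($V{\left(f,T \right)} = \left(f - \left(7 + 17 f + T T\right)\right) \left(T + T\right) = \left(f - \left(7 + T^{2} + 17 f\right)\right) 2 T = \left(-7 - T^{2} - 16 f\right) 2 T = 2 T \left(-7 - T^{2} - 16 f\right)$)
$\sqrt{V{\left(-210,-590 \right)} + E} = \sqrt{\left(-2\right) \left(-590\right) \left(7 + \left(-590\right)^{2} + 16 \left(-210\right)\right) + 460912} = \sqrt{\left(-2\right) \left(-590\right) \left(7 + 348100 - 3360\right) + 460912} = \sqrt{\left(-2\right) \left(-590\right) 344747 + 460912} = \sqrt{406801460 + 460912} = \sqrt{407262372} = 2 \sqrt{101815593}$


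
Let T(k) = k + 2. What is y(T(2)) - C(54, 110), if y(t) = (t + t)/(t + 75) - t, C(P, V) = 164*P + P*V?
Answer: -1169192/79 ≈ -14800.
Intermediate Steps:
T(k) = 2 + k
y(t) = -t + 2*t/(75 + t) (y(t) = (2*t)/(75 + t) - t = 2*t/(75 + t) - t = -t + 2*t/(75 + t))
y(T(2)) - C(54, 110) = -(2 + 2)*(73 + (2 + 2))/(75 + (2 + 2)) - 54*(164 + 110) = -1*4*(73 + 4)/(75 + 4) - 54*274 = -1*4*77/79 - 1*14796 = -1*4*1/79*77 - 14796 = -308/79 - 14796 = -1169192/79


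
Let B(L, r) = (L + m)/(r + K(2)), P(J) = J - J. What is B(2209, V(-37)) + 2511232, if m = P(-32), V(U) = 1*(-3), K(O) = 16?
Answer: 32648225/13 ≈ 2.5114e+6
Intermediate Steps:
P(J) = 0
V(U) = -3
m = 0
B(L, r) = L/(16 + r) (B(L, r) = (L + 0)/(r + 16) = L/(16 + r))
B(2209, V(-37)) + 2511232 = 2209/(16 - 3) + 2511232 = 2209/13 + 2511232 = 32648225/13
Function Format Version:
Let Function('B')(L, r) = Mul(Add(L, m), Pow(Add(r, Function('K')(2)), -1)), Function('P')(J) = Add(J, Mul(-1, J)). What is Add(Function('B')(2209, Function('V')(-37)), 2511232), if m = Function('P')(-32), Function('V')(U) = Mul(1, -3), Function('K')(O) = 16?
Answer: Rational(32648225, 13) ≈ 2.5114e+6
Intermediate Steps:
Function('P')(J) = 0
Function('V')(U) = -3
m = 0
Function('B')(L, r) = Mul(L, Pow(Add(16, r), -1)) (Function('B')(L, r) = Mul(Add(L, 0), Pow(Add(r, 16), -1)) = Mul(L, Pow(Add(16, r), -1)))
Add(Function('B')(2209, Function('V')(-37)), 2511232) = Add(Mul(2209, Pow(Add(16, -3), -1)), 2511232) = Add(Mul(2209, Pow(13, -1)), 2511232) = Add(Mul(2209, Rational(1, 13)), 2511232) = Add(Rational(2209, 13), 2511232) = Rational(32648225, 13)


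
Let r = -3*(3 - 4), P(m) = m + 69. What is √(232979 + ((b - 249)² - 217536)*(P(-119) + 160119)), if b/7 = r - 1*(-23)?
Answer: 24*I*√59204839 ≈ 1.8467e+5*I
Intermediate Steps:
P(m) = 69 + m
r = 3 (r = -3*(-1) = 3)
b = 182 (b = 7*(3 - 1*(-23)) = 7*(3 + 23) = 7*26 = 182)
√(232979 + ((b - 249)² - 217536)*(P(-119) + 160119)) = √(232979 + ((182 - 249)² - 217536)*((69 - 119) + 160119)) = √(232979 + ((-67)² - 217536)*(-50 + 160119)) = √(232979 + (4489 - 217536)*160069) = √(232979 - 213047*160069) = √(232979 - 34102220243) = √(-34101987264) = 24*I*√59204839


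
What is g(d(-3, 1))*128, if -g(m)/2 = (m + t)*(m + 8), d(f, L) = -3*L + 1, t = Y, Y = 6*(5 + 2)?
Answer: -61440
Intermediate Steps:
Y = 42 (Y = 6*7 = 42)
t = 42
d(f, L) = 1 - 3*L
g(m) = -2*(8 + m)*(42 + m) (g(m) = -2*(m + 42)*(m + 8) = -2*(42 + m)*(8 + m) = -2*(8 + m)*(42 + m))
g(d(-3, 1))*128 = (-672 - 100*(1 - 3*1) - 2*(1 - 3*1)**2)*128 = (-672 - 100*(1 - 3) - 2*(1 - 3)**2)*128 = (-672 - 100*(-2) - 2*(-2)**2)*128 = (-672 + 200 - 2*4)*128 = (-672 + 200 - 8)*128 = -480*128 = -61440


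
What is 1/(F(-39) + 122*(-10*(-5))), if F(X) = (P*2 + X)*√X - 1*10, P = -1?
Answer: 2030/12384553 + 41*I*√39/37153659 ≈ 0.00016391 + 6.8915e-6*I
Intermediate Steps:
F(X) = -10 + √X*(-2 + X) (F(X) = (-1*2 + X)*√X - 1*10 = (-2 + X)*√X - 10 = √X*(-2 + X) - 10 = -10 + √X*(-2 + X))
1/(F(-39) + 122*(-10*(-5))) = 1/((-10 + (-39)^(3/2) - 2*I*√39) + 122*(-10*(-5))) = 1/((-10 - 39*I*√39 - 2*I*√39) + 122*50) = 1/((-10 - 39*I*√39 - 2*I*√39) + 6100) = 1/((-10 - 41*I*√39) + 6100) = 1/(6090 - 41*I*√39)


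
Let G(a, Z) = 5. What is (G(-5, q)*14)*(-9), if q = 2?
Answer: -630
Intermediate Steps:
(G(-5, q)*14)*(-9) = (5*14)*(-9) = 70*(-9) = -630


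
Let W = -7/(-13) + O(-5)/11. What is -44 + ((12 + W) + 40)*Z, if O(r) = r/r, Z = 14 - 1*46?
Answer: -247124/143 ≈ -1728.1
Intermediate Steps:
Z = -32 (Z = 14 - 46 = -32)
O(r) = 1
W = 90/143 (W = -7/(-13) + 1/11 = -7*(-1/13) + 1*(1/11) = 7/13 + 1/11 = 90/143 ≈ 0.62937)
-44 + ((12 + W) + 40)*Z = -44 + ((12 + 90/143) + 40)*(-32) = -44 + (1806/143 + 40)*(-32) = -44 + (7526/143)*(-32) = -44 - 240832/143 = -247124/143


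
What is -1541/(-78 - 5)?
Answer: 1541/83 ≈ 18.566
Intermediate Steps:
-1541/(-78 - 5) = -1541/(-83) = -1541*(-1/83) = 1541/83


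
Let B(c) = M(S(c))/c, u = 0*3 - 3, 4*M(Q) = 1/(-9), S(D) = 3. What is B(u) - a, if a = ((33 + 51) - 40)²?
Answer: -209087/108 ≈ -1936.0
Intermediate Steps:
M(Q) = -1/36 (M(Q) = (¼)/(-9) = (¼)*(-⅑) = -1/36)
a = 1936 (a = (84 - 40)² = 44² = 1936)
u = -3 (u = 0 - 3 = -3)
B(c) = -1/(36*c)
B(u) - a = -1/36/(-3) - 1*1936 = -1/36*(-⅓) - 1936 = 1/108 - 1936 = -209087/108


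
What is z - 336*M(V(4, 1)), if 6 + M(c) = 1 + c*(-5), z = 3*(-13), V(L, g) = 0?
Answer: 1641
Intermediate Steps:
z = -39
M(c) = -5 - 5*c (M(c) = -6 + (1 + c*(-5)) = -6 + (1 - 5*c) = -5 - 5*c)
z - 336*M(V(4, 1)) = -39 - 336*(-5 - 5*0) = -39 - 336*(-5 + 0) = -39 - 336*(-5) = -39 + 1680 = 1641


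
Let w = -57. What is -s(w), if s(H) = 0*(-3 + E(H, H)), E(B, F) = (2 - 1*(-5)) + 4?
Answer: 0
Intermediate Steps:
E(B, F) = 11 (E(B, F) = (2 + 5) + 4 = 7 + 4 = 11)
s(H) = 0 (s(H) = 0*(-3 + 11) = 0*8 = 0)
-s(w) = -1*0 = 0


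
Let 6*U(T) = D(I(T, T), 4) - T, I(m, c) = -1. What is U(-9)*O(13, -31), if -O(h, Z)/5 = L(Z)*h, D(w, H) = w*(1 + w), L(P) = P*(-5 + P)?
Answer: -108810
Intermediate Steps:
O(h, Z) = -5*Z*h*(-5 + Z) (O(h, Z) = -5*Z*(-5 + Z)*h = -5*Z*h*(-5 + Z))
U(T) = -T/6 (U(T) = (-(1 - 1) - T)/6 = (-1*0 - T)/6 = (0 - T)/6 = (-T)/6 = -T/6)
U(-9)*O(13, -31) = (-1/6*(-9))*(5*(-31)*13*(5 - 1*(-31))) = 3*(5*(-31)*13*(5 + 31))/2 = 3*(5*(-31)*13*36)/2 = (3/2)*(-72540) = -108810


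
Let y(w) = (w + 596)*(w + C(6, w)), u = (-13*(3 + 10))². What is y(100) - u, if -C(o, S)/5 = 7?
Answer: 16679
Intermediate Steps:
C(o, S) = -35 (C(o, S) = -5*7 = -35)
u = 28561 (u = (-13*13)² = (-169)² = 28561)
y(w) = (-35 + w)*(596 + w) (y(w) = (w + 596)*(w - 35) = (596 + w)*(-35 + w) = (-35 + w)*(596 + w))
y(100) - u = (-20860 + 100² + 561*100) - 1*28561 = (-20860 + 10000 + 56100) - 28561 = 45240 - 28561 = 16679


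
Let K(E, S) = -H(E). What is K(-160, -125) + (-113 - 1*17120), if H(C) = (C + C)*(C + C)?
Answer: -119633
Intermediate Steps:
H(C) = 4*C² (H(C) = (2*C)*(2*C) = 4*C²)
K(E, S) = -4*E²
K(-160, -125) + (-113 - 1*17120) = -4*(-160)² + (-113 - 1*17120) = -4*25600 + (-113 - 17120) = -102400 - 17233 = -119633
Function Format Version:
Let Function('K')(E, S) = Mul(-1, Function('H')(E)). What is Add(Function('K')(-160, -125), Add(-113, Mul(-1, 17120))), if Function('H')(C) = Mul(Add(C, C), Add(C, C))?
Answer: -119633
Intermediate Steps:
Function('H')(C) = Mul(4, Pow(C, 2)) (Function('H')(C) = Mul(Mul(2, C), Mul(2, C)) = Mul(4, Pow(C, 2)))
Function('K')(E, S) = Mul(-4, Pow(E, 2)) (Function('K')(E, S) = Mul(-1, Mul(4, Pow(E, 2))) = Mul(-4, Pow(E, 2)))
Add(Function('K')(-160, -125), Add(-113, Mul(-1, 17120))) = Add(Mul(-4, Pow(-160, 2)), Add(-113, Mul(-1, 17120))) = Add(Mul(-4, 25600), Add(-113, -17120)) = Add(-102400, -17233) = -119633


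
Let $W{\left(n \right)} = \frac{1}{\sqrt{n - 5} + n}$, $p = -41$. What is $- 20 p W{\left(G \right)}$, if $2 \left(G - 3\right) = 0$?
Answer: $\frac{2460}{11} - \frac{820 i \sqrt{2}}{11} \approx 223.64 - 105.42 i$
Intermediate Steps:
$G = 3$ ($G = 3 + \frac{1}{2} \cdot 0 = 3 + 0 = 3$)
$W{\left(n \right)} = \frac{1}{n + \sqrt{-5 + n}}$ ($W{\left(n \right)} = \frac{1}{\sqrt{-5 + n} + n} = \frac{1}{n + \sqrt{-5 + n}}$)
$- 20 p W{\left(G \right)} = \frac{\left(-20\right) \left(-41\right)}{3 + \sqrt{-5 + 3}} = \frac{820}{3 + \sqrt{-2}} = \frac{820}{3 + i \sqrt{2}}$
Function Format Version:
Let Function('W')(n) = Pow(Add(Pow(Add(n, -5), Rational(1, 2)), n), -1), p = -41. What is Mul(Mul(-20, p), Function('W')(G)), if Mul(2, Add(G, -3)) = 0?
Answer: Add(Rational(2460, 11), Mul(Rational(-820, 11), I, Pow(2, Rational(1, 2)))) ≈ Add(223.64, Mul(-105.42, I))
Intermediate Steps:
G = 3 (G = Add(3, Mul(Rational(1, 2), 0)) = Add(3, 0) = 3)
Function('W')(n) = Pow(Add(n, Pow(Add(-5, n), Rational(1, 2))), -1) (Function('W')(n) = Pow(Add(Pow(Add(-5, n), Rational(1, 2)), n), -1) = Pow(Add(n, Pow(Add(-5, n), Rational(1, 2))), -1))
Mul(Mul(-20, p), Function('W')(G)) = Mul(Mul(-20, -41), Pow(Add(3, Pow(Add(-5, 3), Rational(1, 2))), -1)) = Mul(820, Pow(Add(3, Pow(-2, Rational(1, 2))), -1)) = Mul(820, Pow(Add(3, Mul(I, Pow(2, Rational(1, 2)))), -1))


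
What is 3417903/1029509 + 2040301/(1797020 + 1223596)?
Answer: 12424680730457/3109751357544 ≈ 3.9954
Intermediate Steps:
3417903/1029509 + 2040301/(1797020 + 1223596) = 3417903*(1/1029509) + 2040301/3020616 = 3417903/1029509 + 2040301*(1/3020616) = 3417903/1029509 + 2040301/3020616 = 12424680730457/3109751357544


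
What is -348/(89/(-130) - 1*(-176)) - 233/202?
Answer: -4816261/1534594 ≈ -3.1385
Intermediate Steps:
-348/(89/(-130) - 1*(-176)) - 233/202 = -348/(89*(-1/130) + 176) - 233*1/202 = -348/(-89/130 + 176) - 233/202 = -348/22791/130 - 233/202 = -348*130/22791 - 233/202 = -15080/7597 - 233/202 = -4816261/1534594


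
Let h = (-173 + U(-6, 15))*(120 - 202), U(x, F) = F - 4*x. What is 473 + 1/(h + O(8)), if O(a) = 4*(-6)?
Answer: 5185973/10964 ≈ 473.00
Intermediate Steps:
O(a) = -24
h = 10988 (h = (-173 + (15 - 4*(-6)))*(120 - 202) = (-173 + (15 + 24))*(-82) = (-173 + 39)*(-82) = -134*(-82) = 10988)
473 + 1/(h + O(8)) = 473 + 1/(10988 - 24) = 473 + 1/10964 = 5185973/10964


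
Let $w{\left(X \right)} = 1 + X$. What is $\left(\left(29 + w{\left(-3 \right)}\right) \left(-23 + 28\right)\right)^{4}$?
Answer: $332150625$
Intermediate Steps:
$\left(\left(29 + w{\left(-3 \right)}\right) \left(-23 + 28\right)\right)^{4} = \left(\left(29 + \left(1 - 3\right)\right) \left(-23 + 28\right)\right)^{4} = \left(\left(29 - 2\right) 5\right)^{4} = \left(27 \cdot 5\right)^{4} = 135^{4} = 332150625$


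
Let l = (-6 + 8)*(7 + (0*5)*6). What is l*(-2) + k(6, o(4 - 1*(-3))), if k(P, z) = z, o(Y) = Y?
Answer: -21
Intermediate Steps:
l = 14 (l = 2*(7 + 0*6) = 2*(7 + 0) = 2*7 = 14)
l*(-2) + k(6, o(4 - 1*(-3))) = 14*(-2) + (4 - 1*(-3)) = -28 + (4 + 3) = -28 + 7 = -21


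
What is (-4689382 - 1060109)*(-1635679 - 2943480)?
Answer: 26327833458069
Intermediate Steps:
(-4689382 - 1060109)*(-1635679 - 2943480) = -5749491*(-4579159) = 26327833458069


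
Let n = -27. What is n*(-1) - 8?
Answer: 19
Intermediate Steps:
n*(-1) - 8 = -27*(-1) - 8 = 27 - 8 = 19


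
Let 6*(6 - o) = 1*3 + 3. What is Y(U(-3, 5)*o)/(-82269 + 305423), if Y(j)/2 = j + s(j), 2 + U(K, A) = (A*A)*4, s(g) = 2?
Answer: 492/111577 ≈ 0.0044095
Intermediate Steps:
o = 5 (o = 6 - (1*3 + 3)/6 = 6 - (3 + 3)/6 = 6 - ⅙*6 = 6 - 1 = 5)
U(K, A) = -2 + 4*A² (U(K, A) = -2 + (A*A)*4 = -2 + A²*4 = -2 + 4*A²)
Y(j) = 4 + 2*j (Y(j) = 2*(j + 2) = 2*(2 + j) = 4 + 2*j)
Y(U(-3, 5)*o)/(-82269 + 305423) = (4 + 2*((-2 + 4*5²)*5))/(-82269 + 305423) = (4 + 2*((-2 + 4*25)*5))/223154 = (4 + 2*((-2 + 100)*5))*(1/223154) = (4 + 2*(98*5))*(1/223154) = (4 + 2*490)*(1/223154) = (4 + 980)*(1/223154) = 984*(1/223154) = 492/111577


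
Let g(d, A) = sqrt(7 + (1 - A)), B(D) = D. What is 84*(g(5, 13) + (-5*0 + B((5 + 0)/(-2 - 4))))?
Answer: -70 + 84*I*sqrt(5) ≈ -70.0 + 187.83*I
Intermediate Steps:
g(d, A) = sqrt(8 - A)
84*(g(5, 13) + (-5*0 + B((5 + 0)/(-2 - 4)))) = 84*(sqrt(8 - 1*13) + (-5*0 + (5 + 0)/(-2 - 4))) = 84*(sqrt(8 - 13) + (0 + 5/(-6))) = 84*(sqrt(-5) + (0 + 5*(-1/6))) = 84*(I*sqrt(5) + (0 - 5/6)) = 84*(I*sqrt(5) - 5/6) = 84*(-5/6 + I*sqrt(5)) = -70 + 84*I*sqrt(5)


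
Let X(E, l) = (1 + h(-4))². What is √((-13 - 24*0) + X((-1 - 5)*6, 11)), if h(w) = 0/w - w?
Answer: 2*√3 ≈ 3.4641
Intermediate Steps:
h(w) = -w (h(w) = 0 - w = -w)
X(E, l) = 25 (X(E, l) = (1 - 1*(-4))² = (1 + 4)² = 5² = 25)
√((-13 - 24*0) + X((-1 - 5)*6, 11)) = √((-13 - 24*0) + 25) = √((-13 + 0) + 25) = √(-13 + 25) = √12 = 2*√3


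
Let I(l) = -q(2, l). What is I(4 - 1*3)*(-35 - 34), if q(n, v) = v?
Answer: 69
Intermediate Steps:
I(l) = -l
I(4 - 1*3)*(-35 - 34) = (-(4 - 1*3))*(-35 - 34) = -(4 - 3)*(-69) = -1*1*(-69) = -1*(-69) = 69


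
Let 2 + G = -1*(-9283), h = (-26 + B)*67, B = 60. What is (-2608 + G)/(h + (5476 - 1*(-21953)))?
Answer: 6673/29707 ≈ 0.22463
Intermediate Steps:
h = 2278 (h = (-26 + 60)*67 = 34*67 = 2278)
G = 9281 (G = -2 - 1*(-9283) = -2 + 9283 = 9281)
(-2608 + G)/(h + (5476 - 1*(-21953))) = (-2608 + 9281)/(2278 + (5476 - 1*(-21953))) = 6673/(2278 + (5476 + 21953)) = 6673/(2278 + 27429) = 6673/29707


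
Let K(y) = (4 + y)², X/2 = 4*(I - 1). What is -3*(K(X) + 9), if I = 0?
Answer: -75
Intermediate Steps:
X = -8 (X = 2*(4*(0 - 1)) = 2*(4*(-1)) = 2*(-4) = -8)
-3*(K(X) + 9) = -3*((4 - 8)² + 9) = -3*((-4)² + 9) = -3*(16 + 9) = -3*25 = -75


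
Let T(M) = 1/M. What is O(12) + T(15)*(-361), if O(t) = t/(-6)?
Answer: -391/15 ≈ -26.067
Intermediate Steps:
O(t) = -t/6 (O(t) = t*(-⅙) = -t/6)
O(12) + T(15)*(-361) = -⅙*12 - 361/15 = -2 + (1/15)*(-361) = -2 - 361/15 = -391/15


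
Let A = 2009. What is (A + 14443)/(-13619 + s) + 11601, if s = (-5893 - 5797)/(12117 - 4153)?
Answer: 209711493213/18078901 ≈ 11600.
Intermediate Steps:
s = -5845/3982 (s = -11690/7964 = -11690*1/7964 = -5845/3982 ≈ -1.4679)
(A + 14443)/(-13619 + s) + 11601 = (2009 + 14443)/(-13619 - 5845/3982) + 11601 = 16452/(-54236703/3982) + 11601 = 16452*(-3982/54236703) + 11601 = -21837288/18078901 + 11601 = 209711493213/18078901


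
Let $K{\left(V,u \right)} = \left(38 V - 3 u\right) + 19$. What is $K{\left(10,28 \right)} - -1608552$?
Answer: $1608867$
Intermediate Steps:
$K{\left(V,u \right)} = 19 - 3 u + 38 V$ ($K{\left(V,u \right)} = \left(- 3 u + 38 V\right) + 19 = 19 - 3 u + 38 V$)
$K{\left(10,28 \right)} - -1608552 = \left(19 - 84 + 38 \cdot 10\right) - -1608552 = \left(19 - 84 + 380\right) + 1608552 = 315 + 1608552 = 1608867$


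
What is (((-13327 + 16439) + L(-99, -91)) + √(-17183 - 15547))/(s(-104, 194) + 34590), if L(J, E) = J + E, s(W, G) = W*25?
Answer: 1461/15995 + I*√32730/31990 ≈ 0.091341 + 0.0056553*I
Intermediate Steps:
s(W, G) = 25*W
L(J, E) = E + J
(((-13327 + 16439) + L(-99, -91)) + √(-17183 - 15547))/(s(-104, 194) + 34590) = (((-13327 + 16439) + (-91 - 99)) + √(-17183 - 15547))/(25*(-104) + 34590) = ((3112 - 190) + √(-32730))/(-2600 + 34590) = (2922 + I*√32730)/31990 = (2922 + I*√32730)*(1/31990) = 1461/15995 + I*√32730/31990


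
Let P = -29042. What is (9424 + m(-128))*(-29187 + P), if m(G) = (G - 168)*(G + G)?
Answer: -4961110800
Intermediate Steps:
m(G) = 2*G*(-168 + G) (m(G) = (-168 + G)*(2*G) = 2*G*(-168 + G))
(9424 + m(-128))*(-29187 + P) = (9424 + 2*(-128)*(-168 - 128))*(-29187 - 29042) = (9424 + 2*(-128)*(-296))*(-58229) = (9424 + 75776)*(-58229) = 85200*(-58229) = -4961110800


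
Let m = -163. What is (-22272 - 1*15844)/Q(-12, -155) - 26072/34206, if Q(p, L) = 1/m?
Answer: 106259352488/17103 ≈ 6.2129e+6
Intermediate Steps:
Q(p, L) = -1/163 (Q(p, L) = 1/(-163) = -1/163)
(-22272 - 1*15844)/Q(-12, -155) - 26072/34206 = (-22272 - 1*15844)/(-1/163) - 26072/34206 = (-22272 - 15844)*(-163) - 26072*1/34206 = -38116*(-163) - 13036/17103 = 6212908 - 13036/17103 = 106259352488/17103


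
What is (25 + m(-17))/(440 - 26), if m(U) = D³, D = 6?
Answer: 241/414 ≈ 0.58213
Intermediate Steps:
m(U) = 216 (m(U) = 6³ = 216)
(25 + m(-17))/(440 - 26) = (25 + 216)/(440 - 26) = 241/414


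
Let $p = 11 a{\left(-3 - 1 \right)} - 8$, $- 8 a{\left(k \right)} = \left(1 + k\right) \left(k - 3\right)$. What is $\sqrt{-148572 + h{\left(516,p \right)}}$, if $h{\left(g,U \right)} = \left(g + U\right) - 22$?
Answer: $\frac{i \sqrt{2369838}}{4} \approx 384.86 i$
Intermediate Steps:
$a{\left(k \right)} = - \frac{\left(1 + k\right) \left(-3 + k\right)}{8}$ ($a{\left(k \right)} = - \frac{\left(1 + k\right) \left(k - 3\right)}{8} = - \frac{\left(1 + k\right) \left(-3 + k\right)}{8}$)
$p = - \frac{295}{8}$ ($p = 11 \left(\frac{3}{8} - \frac{\left(-3 - 1\right)^{2}}{8} + \frac{-3 - 1}{4}\right) - 8 = 11 \left(\frac{3}{8} - \frac{\left(-4\right)^{2}}{8} + \frac{1}{4} \left(-4\right)\right) - 8 = 11 \left(\frac{3}{8} - 2 - 1\right) - 8 = 11 \left(- \frac{21}{8}\right) - 8 = - \frac{231}{8} - 8 = - \frac{295}{8} \approx -36.875$)
$h{\left(g,U \right)} = -22 + U + g$ ($h{\left(g,U \right)} = \left(U + g\right) - 22 = -22 + U + g$)
$\sqrt{-148572 + h{\left(516,p \right)}} = \sqrt{-148572 - - \frac{3657}{8}} = \sqrt{-148572 + \frac{3657}{8}} = \sqrt{- \frac{1184919}{8}} = \frac{i \sqrt{2369838}}{4}$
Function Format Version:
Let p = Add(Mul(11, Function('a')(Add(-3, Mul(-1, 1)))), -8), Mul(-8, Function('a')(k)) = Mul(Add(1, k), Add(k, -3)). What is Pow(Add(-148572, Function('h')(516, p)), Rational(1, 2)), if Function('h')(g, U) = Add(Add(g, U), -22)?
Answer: Mul(Rational(1, 4), I, Pow(2369838, Rational(1, 2))) ≈ Mul(384.86, I)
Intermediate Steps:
Function('a')(k) = Mul(Rational(-1, 8), Add(1, k), Add(-3, k)) (Function('a')(k) = Mul(Rational(-1, 8), Mul(Add(1, k), Add(k, -3))) = Mul(Rational(-1, 8), Mul(Add(1, k), Add(-3, k))) = Mul(Rational(-1, 8), Add(1, k), Add(-3, k)))
p = Rational(-295, 8) (p = Add(Mul(11, Add(Rational(3, 8), Mul(Rational(-1, 8), Pow(Add(-3, Mul(-1, 1)), 2)), Mul(Rational(1, 4), Add(-3, Mul(-1, 1))))), -8) = Add(Mul(11, Add(Rational(3, 8), Mul(Rational(-1, 8), Pow(Add(-3, -1), 2)), Mul(Rational(1, 4), Add(-3, -1)))), -8) = Add(Mul(11, Add(Rational(3, 8), Mul(Rational(-1, 8), Pow(-4, 2)), Mul(Rational(1, 4), -4))), -8) = Add(Mul(11, Add(Rational(3, 8), Mul(Rational(-1, 8), 16), -1)), -8) = Add(Mul(11, Add(Rational(3, 8), -2, -1)), -8) = Add(Mul(11, Rational(-21, 8)), -8) = Add(Rational(-231, 8), -8) = Rational(-295, 8) ≈ -36.875)
Function('h')(g, U) = Add(-22, U, g) (Function('h')(g, U) = Add(Add(U, g), -22) = Add(-22, U, g))
Pow(Add(-148572, Function('h')(516, p)), Rational(1, 2)) = Pow(Add(-148572, Add(-22, Rational(-295, 8), 516)), Rational(1, 2)) = Pow(Add(-148572, Rational(3657, 8)), Rational(1, 2)) = Pow(Rational(-1184919, 8), Rational(1, 2)) = Mul(Rational(1, 4), I, Pow(2369838, Rational(1, 2)))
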